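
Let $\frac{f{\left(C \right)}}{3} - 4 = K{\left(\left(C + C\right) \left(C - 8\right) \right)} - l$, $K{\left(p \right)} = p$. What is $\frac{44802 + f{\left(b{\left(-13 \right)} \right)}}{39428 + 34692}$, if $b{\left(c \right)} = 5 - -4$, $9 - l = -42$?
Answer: $\frac{8943}{14824} \approx 0.60328$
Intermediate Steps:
$l = 51$ ($l = 9 - -42 = 9 + 42 = 51$)
$b{\left(c \right)} = 9$ ($b{\left(c \right)} = 5 + 4 = 9$)
$f{\left(C \right)} = -141 + 6 C \left(-8 + C\right)$ ($f{\left(C \right)} = 12 + 3 \left(\left(C + C\right) \left(C - 8\right) - 51\right) = 12 + 3 \left(2 C \left(-8 + C\right) - 51\right) = 12 + 3 \left(-51 + 2 C \left(-8 + C\right)\right) = 12 + \left(-153 + 6 C \left(-8 + C\right)\right) = -141 + 6 C \left(-8 + C\right)$)
$\frac{44802 + f{\left(b{\left(-13 \right)} \right)}}{39428 + 34692} = \frac{44802 - \left(141 - 54 \left(-8 + 9\right)\right)}{39428 + 34692} = \frac{44802 - \left(141 - 54\right)}{74120} = \left(44802 + \left(-141 + 54\right)\right) \frac{1}{74120} = \left(44802 - 87\right) \frac{1}{74120} = 44715 \cdot \frac{1}{74120} = \frac{8943}{14824}$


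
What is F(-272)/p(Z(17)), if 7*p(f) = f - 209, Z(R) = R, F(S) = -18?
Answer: 21/32 ≈ 0.65625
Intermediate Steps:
p(f) = -209/7 + f/7 (p(f) = (f - 209)/7 = (-209 + f)/7 = -209/7 + f/7)
F(-272)/p(Z(17)) = -18/(-209/7 + (⅐)*17) = -18/(-209/7 + 17/7) = -18/(-192/7) = -18*(-7/192) = 21/32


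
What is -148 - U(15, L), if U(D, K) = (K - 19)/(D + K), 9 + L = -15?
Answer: -1375/9 ≈ -152.78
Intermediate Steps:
L = -24 (L = -9 - 15 = -24)
U(D, K) = (-19 + K)/(D + K)
-148 - U(15, L) = -148 - (-19 - 24)/(15 - 24) = -148 - (-43)/(-9) = -148 - (-1)*(-43)/9 = -148 - 1*43/9 = -148 - 43/9 = -1375/9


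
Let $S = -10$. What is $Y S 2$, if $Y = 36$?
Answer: $-720$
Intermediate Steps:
$Y S 2 = 36 \left(\left(-10\right) 2\right) = 36 \left(-20\right) = -720$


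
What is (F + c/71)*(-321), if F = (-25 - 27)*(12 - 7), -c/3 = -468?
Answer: 5474976/71 ≈ 77112.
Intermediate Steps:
c = 1404 (c = -3*(-468) = 1404)
F = -260 (F = -52*5 = -260)
(F + c/71)*(-321) = (-260 + 1404/71)*(-321) = -17056/71*(-321) = 5474976/71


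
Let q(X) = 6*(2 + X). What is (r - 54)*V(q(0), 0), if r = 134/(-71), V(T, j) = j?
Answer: 0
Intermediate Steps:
q(X) = 12 + 6*X
r = -134/71 (r = 134*(-1/71) = -134/71 ≈ -1.8873)
(r - 54)*V(q(0), 0) = (-134/71 - 54)*0 = -3968/71*0 = 0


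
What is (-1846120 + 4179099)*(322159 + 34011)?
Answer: 830937130430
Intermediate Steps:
(-1846120 + 4179099)*(322159 + 34011) = 2332979*356170 = 830937130430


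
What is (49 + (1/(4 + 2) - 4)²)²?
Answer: 5257849/1296 ≈ 4057.0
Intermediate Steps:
(49 + (1/(4 + 2) - 4)²)² = (49 + (1/6 - 4)²)² = (49 + (⅙ - 4)²)² = (49 + (-23/6)²)² = (49 + 529/36)² = (2293/36)² = 5257849/1296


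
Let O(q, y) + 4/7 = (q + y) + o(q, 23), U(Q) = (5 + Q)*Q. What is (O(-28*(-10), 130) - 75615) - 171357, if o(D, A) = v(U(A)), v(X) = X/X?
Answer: -1725931/7 ≈ -2.4656e+5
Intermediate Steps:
U(Q) = Q*(5 + Q)
v(X) = 1
o(D, A) = 1
O(q, y) = 3/7 + q + y (O(q, y) = -4/7 + ((q + y) + 1) = -4/7 + (1 + q + y) = 3/7 + q + y)
(O(-28*(-10), 130) - 75615) - 171357 = ((3/7 - 28*(-10) + 130) - 75615) - 171357 = ((3/7 + 280 + 130) - 75615) - 171357 = (2873/7 - 75615) - 171357 = -526432/7 - 171357 = -1725931/7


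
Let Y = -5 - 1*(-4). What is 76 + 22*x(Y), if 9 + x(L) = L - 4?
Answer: -232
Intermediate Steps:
Y = -1 (Y = -5 + 4 = -1)
x(L) = -13 + L (x(L) = -9 + (L - 4) = -9 + (-4 + L) = -13 + L)
76 + 22*x(Y) = 76 + 22*(-13 - 1) = 76 + 22*(-14) = 76 - 308 = -232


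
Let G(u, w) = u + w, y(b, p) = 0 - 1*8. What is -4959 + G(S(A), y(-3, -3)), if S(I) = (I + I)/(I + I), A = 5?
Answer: -4966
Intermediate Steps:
y(b, p) = -8 (y(b, p) = 0 - 8 = -8)
S(I) = 1 (S(I) = (2*I)/((2*I)) = (2*I)*(1/(2*I)) = 1)
-4959 + G(S(A), y(-3, -3)) = -4959 + (1 - 8) = -4959 - 7 = -4966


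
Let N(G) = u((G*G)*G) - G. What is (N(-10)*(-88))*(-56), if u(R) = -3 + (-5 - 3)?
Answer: -4928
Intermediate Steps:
u(R) = -11 (u(R) = -3 - 8 = -11)
N(G) = -11 - G
(N(-10)*(-88))*(-56) = ((-11 - 1*(-10))*(-88))*(-56) = ((-11 + 10)*(-88))*(-56) = -1*(-88)*(-56) = 88*(-56) = -4928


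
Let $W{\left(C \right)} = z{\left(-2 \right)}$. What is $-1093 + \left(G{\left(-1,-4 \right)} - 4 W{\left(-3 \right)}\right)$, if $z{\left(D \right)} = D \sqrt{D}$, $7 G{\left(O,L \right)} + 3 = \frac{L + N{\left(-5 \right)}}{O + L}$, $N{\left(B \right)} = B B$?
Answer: $- \frac{38291}{35} + 8 i \sqrt{2} \approx -1094.0 + 11.314 i$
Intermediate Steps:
$N{\left(B \right)} = B^{2}$
$G{\left(O,L \right)} = - \frac{3}{7} + \frac{25 + L}{7 \left(L + O\right)}$ ($G{\left(O,L \right)} = - \frac{3}{7} + \frac{\left(L + \left(-5\right)^{2}\right) \frac{1}{O + L}}{7} = - \frac{3}{7} + \frac{\left(L + 25\right) \frac{1}{L + O}}{7} = - \frac{3}{7} + \frac{\left(25 + L\right) \frac{1}{L + O}}{7} = - \frac{3}{7} + \frac{\frac{1}{L + O} \left(25 + L\right)}{7} = - \frac{3}{7} + \frac{25 + L}{7 \left(L + O\right)}$)
$z{\left(D \right)} = D^{\frac{3}{2}}$
$W{\left(C \right)} = - 2 i \sqrt{2}$ ($W{\left(C \right)} = \left(-2\right)^{\frac{3}{2}} = - 2 i \sqrt{2}$)
$-1093 + \left(G{\left(-1,-4 \right)} - 4 W{\left(-3 \right)}\right) = -1093 + \left(\frac{25 - -3 - -8}{7 \left(-4 - 1\right)} - 4 \left(- 2 i \sqrt{2}\right)\right) = -1093 + \left(\frac{25 + 3 + 8}{7 \left(-5\right)} + 8 i \sqrt{2}\right) = -1093 + \left(\frac{1}{7} \left(- \frac{1}{5}\right) 36 + 8 i \sqrt{2}\right) = -1093 - \left(\frac{36}{35} - 8 i \sqrt{2}\right) = - \frac{38291}{35} + 8 i \sqrt{2}$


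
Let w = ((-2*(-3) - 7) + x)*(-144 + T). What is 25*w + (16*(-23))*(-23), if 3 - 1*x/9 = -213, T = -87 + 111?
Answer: -5820536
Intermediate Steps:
T = 24
x = 1944 (x = 27 - 9*(-213) = 27 + 1917 = 1944)
w = -233160 (w = ((-2*(-3) - 7) + 1944)*(-144 + 24) = ((6 - 7) + 1944)*(-120) = (-1 + 1944)*(-120) = 1943*(-120) = -233160)
25*w + (16*(-23))*(-23) = 25*(-233160) + (16*(-23))*(-23) = -5829000 - 368*(-23) = -5829000 + 8464 = -5820536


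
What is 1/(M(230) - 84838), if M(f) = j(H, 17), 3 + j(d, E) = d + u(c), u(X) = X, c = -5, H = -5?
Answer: -1/84851 ≈ -1.1785e-5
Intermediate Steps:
j(d, E) = -8 + d (j(d, E) = -3 + (d - 5) = -3 + (-5 + d) = -8 + d)
M(f) = -13 (M(f) = -8 - 5 = -13)
1/(M(230) - 84838) = 1/(-13 - 84838) = 1/(-84851) = -1/84851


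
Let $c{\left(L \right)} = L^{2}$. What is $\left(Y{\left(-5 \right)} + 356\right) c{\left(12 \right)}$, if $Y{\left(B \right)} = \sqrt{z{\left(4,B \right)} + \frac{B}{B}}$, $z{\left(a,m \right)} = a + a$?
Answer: $51696$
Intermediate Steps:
$z{\left(a,m \right)} = 2 a$
$Y{\left(B \right)} = 3$ ($Y{\left(B \right)} = \sqrt{2 \cdot 4 + \frac{B}{B}} = \sqrt{8 + 1} = \sqrt{9} = 3$)
$\left(Y{\left(-5 \right)} + 356\right) c{\left(12 \right)} = \left(3 + 356\right) 12^{2} = 359 \cdot 144 = 51696$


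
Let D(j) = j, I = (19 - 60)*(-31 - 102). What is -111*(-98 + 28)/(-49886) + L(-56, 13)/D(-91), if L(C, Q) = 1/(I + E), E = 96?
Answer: -1961790658/12595192337 ≈ -0.15576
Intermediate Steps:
I = 5453 (I = -41*(-133) = 5453)
L(C, Q) = 1/5549 (L(C, Q) = 1/(5453 + 96) = 1/5549)
-111*(-98 + 28)/(-49886) + L(-56, 13)/D(-91) = -111*(-98 + 28)/(-49886) + (1/5549)/(-91) = -111*(-70)*(-1/49886) + (1/5549)*(-1/91) = 7770*(-1/49886) - 1/504959 = -3885/24943 - 1/504959 = -1961790658/12595192337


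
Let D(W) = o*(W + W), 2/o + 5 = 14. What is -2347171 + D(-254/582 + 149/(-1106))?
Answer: -3399424557139/1448307 ≈ -2.3472e+6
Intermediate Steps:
o = 2/9 (o = 2/(-5 + 14) = 2/9 ≈ 0.22222)
D(W) = 4*W/9 (D(W) = 2*(W + W)/9 = 2*(2*W)/9 = 4*W/9)
-2347171 + D(-254/582 + 149/(-1106)) = -2347171 + 4*(-254/582 + 149/(-1106))/9 = -2347171 + 4*(-254*1/582 + 149*(-1/1106))/9 = -2347171 + 4*(-127/291 - 149/1106)/9 = -2347171 + (4/9)*(-183821/321846) = -2347171 - 367642/1448307 = -3399424557139/1448307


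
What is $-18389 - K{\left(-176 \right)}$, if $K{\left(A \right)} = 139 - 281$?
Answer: $-18247$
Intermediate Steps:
$K{\left(A \right)} = -142$
$-18389 - K{\left(-176 \right)} = -18389 - -142 = -18389 + 142 = -18247$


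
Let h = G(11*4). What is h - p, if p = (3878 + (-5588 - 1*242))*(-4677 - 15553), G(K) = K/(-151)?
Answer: -5962833004/151 ≈ -3.9489e+7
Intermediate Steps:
G(K) = -K/151 (G(K) = K*(-1/151) = -K/151)
h = -44/151 (h = -11*4/151 = -1/151*44 = -44/151 ≈ -0.29139)
p = 39488960 (p = (3878 + (-5588 - 242))*(-20230) = (3878 - 5830)*(-20230) = -1952*(-20230) = 39488960)
h - p = -44/151 - 1*39488960 = -44/151 - 39488960 = -5962833004/151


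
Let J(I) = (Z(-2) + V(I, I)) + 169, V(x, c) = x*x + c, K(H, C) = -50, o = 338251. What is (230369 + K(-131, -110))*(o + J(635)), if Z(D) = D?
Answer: 170960726682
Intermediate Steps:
V(x, c) = c + x**2 (V(x, c) = x**2 + c = c + x**2)
J(I) = 167 + I + I**2 (J(I) = (-2 + (I + I**2)) + 169 = (-2 + I + I**2) + 169 = 167 + I + I**2)
(230369 + K(-131, -110))*(o + J(635)) = (230369 - 50)*(338251 + (167 + 635 + 635**2)) = 230319*(338251 + (167 + 635 + 403225)) = 230319*(338251 + 404027) = 230319*742278 = 170960726682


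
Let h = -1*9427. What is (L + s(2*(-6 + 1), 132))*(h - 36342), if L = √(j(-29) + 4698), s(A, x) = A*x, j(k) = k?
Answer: 60415080 - 45769*√4669 ≈ 5.7288e+7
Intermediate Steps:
h = -9427
L = √4669 (L = √(-29 + 4698) = √4669 ≈ 68.330)
(L + s(2*(-6 + 1), 132))*(h - 36342) = (√4669 + (2*(-6 + 1))*132)*(-9427 - 36342) = (√4669 + (2*(-5))*132)*(-45769) = (√4669 - 10*132)*(-45769) = (√4669 - 1320)*(-45769) = (-1320 + √4669)*(-45769) = 60415080 - 45769*√4669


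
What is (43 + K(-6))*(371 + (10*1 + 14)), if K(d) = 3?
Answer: 18170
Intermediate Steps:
(43 + K(-6))*(371 + (10*1 + 14)) = (43 + 3)*(371 + (10*1 + 14)) = 46*(371 + (10 + 14)) = 46*(371 + 24) = 46*395 = 18170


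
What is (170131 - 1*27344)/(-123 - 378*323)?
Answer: -142787/122217 ≈ -1.1683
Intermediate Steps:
(170131 - 1*27344)/(-123 - 378*323) = (170131 - 27344)/(-123 - 122094) = 142787/(-122217) = 142787*(-1/122217) = -142787/122217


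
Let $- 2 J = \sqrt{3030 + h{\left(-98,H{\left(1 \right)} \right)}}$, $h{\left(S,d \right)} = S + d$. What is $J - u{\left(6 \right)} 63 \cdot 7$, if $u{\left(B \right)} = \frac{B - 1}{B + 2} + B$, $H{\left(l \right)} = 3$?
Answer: $- \frac{23373}{8} - \frac{\sqrt{2935}}{2} \approx -2948.7$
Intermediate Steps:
$u{\left(B \right)} = B + \frac{-1 + B}{2 + B}$ ($u{\left(B \right)} = \frac{-1 + B}{2 + B} + B = B + \frac{-1 + B}{2 + B}$)
$J = - \frac{\sqrt{2935}}{2}$ ($J = - \frac{\sqrt{3030 + \left(-98 + 3\right)}}{2} = - \frac{\sqrt{3030 - 95}}{2} = - \frac{\sqrt{2935}}{2} \approx -27.088$)
$J - u{\left(6 \right)} 63 \cdot 7 = - \frac{\sqrt{2935}}{2} - \frac{-1 + 6^{2} + 3 \cdot 6}{2 + 6} \cdot 63 \cdot 7 = - \frac{\sqrt{2935}}{2} - \frac{-1 + 36 + 18}{8} \cdot 63 \cdot 7 = - \frac{\sqrt{2935}}{2} - \frac{1}{8} \cdot 53 \cdot 63 \cdot 7 = - \frac{\sqrt{2935}}{2} - \frac{53}{8} \cdot 63 \cdot 7 = - \frac{\sqrt{2935}}{2} - \frac{3339}{8} \cdot 7 = - \frac{\sqrt{2935}}{2} - \frac{23373}{8} = - \frac{23373}{8} - \frac{\sqrt{2935}}{2}$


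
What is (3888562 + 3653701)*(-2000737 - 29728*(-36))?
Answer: -7018294447127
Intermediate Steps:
(3888562 + 3653701)*(-2000737 - 29728*(-36)) = 7542263*(-2000737 + 1070208) = 7542263*(-930529) = -7018294447127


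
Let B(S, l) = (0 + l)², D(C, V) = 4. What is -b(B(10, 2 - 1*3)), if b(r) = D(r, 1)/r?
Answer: -4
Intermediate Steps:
B(S, l) = l²
b(r) = 4/r
-b(B(10, 2 - 1*3)) = -4/((2 - 1*3)²) = -4/((2 - 3)²) = -4/((-1)²) = -4/1 = -4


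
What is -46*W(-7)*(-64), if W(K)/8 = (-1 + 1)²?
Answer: 0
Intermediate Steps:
W(K) = 0 (W(K) = 8*(-1 + 1)² = 8*0² = 8*0 = 0)
-46*W(-7)*(-64) = -46*0*(-64) = 0*(-64) = 0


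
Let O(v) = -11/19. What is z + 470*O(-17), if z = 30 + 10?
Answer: -4410/19 ≈ -232.11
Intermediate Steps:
O(v) = -11/19 (O(v) = -11*1/19 = -11/19)
z = 40
z + 470*O(-17) = 40 + 470*(-11/19) = 40 - 5170/19 = -4410/19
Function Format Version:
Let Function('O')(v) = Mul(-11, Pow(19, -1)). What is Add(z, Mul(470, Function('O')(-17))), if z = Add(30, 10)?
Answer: Rational(-4410, 19) ≈ -232.11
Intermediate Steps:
Function('O')(v) = Rational(-11, 19) (Function('O')(v) = Mul(-11, Rational(1, 19)) = Rational(-11, 19))
z = 40
Add(z, Mul(470, Function('O')(-17))) = Add(40, Mul(470, Rational(-11, 19))) = Add(40, Rational(-5170, 19)) = Rational(-4410, 19)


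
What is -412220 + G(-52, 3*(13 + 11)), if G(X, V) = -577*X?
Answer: -382216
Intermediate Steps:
-412220 + G(-52, 3*(13 + 11)) = -412220 - 577*(-52) = -412220 + 30004 = -382216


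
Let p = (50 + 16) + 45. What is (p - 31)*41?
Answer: 3280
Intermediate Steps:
p = 111 (p = 66 + 45 = 111)
(p - 31)*41 = (111 - 31)*41 = 80*41 = 3280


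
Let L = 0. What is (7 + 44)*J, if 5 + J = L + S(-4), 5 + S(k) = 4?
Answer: -306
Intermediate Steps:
S(k) = -1 (S(k) = -5 + 4 = -1)
J = -6 (J = -5 + (0 - 1) = -5 - 1 = -6)
(7 + 44)*J = (7 + 44)*(-6) = 51*(-6) = -306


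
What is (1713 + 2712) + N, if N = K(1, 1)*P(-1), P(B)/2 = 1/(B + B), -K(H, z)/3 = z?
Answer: 4428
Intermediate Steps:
K(H, z) = -3*z
P(B) = 1/B (P(B) = 2/(B + B) = 2/((2*B)) = 2*(1/(2*B)) = 1/B)
N = 3 (N = -3*1/(-1) = -3*(-1) = 3)
(1713 + 2712) + N = (1713 + 2712) + 3 = 4425 + 3 = 4428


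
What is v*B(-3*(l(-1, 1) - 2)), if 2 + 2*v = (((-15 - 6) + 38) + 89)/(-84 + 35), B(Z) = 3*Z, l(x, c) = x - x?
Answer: -1836/49 ≈ -37.469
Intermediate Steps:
l(x, c) = 0
v = -102/49 (v = -1 + ((((-15 - 6) + 38) + 89)/(-84 + 35))/2 = -1 + (((-21 + 38) + 89)/(-49))/2 = -1 + ((17 + 89)*(-1/49))/2 = -1 + (106*(-1/49))/2 = -1 + (½)*(-106/49) = -1 - 53/49 = -102/49 ≈ -2.0816)
v*B(-3*(l(-1, 1) - 2)) = -306*(-3*(0 - 2))/49 = -306*(-3*(-2))/49 = -306*6/49 = -102/49*18 = -1836/49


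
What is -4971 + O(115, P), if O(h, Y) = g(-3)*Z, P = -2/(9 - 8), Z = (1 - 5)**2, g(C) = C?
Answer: -5019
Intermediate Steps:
Z = 16 (Z = (-4)**2 = 16)
P = -2 (P = -2/1 = 1*(-2) = -2)
O(h, Y) = -48 (O(h, Y) = -3*16 = -48)
-4971 + O(115, P) = -4971 - 48 = -5019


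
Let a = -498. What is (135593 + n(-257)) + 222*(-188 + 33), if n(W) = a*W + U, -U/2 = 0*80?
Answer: 229169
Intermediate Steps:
U = 0 (U = -0*80 = -2*0 = 0)
n(W) = -498*W (n(W) = -498*W + 0 = -498*W)
(135593 + n(-257)) + 222*(-188 + 33) = (135593 - 498*(-257)) + 222*(-188 + 33) = (135593 + 127986) + 222*(-155) = 263579 - 34410 = 229169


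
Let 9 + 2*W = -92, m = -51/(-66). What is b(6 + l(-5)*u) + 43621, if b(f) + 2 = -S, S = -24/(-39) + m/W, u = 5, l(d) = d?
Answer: 629980550/14443 ≈ 43618.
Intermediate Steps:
m = 17/22 (m = -51*(-1/66) = 17/22 ≈ 0.77273)
W = -101/2 (W = -9/2 + (1/2)*(-92) = -9/2 - 46 = -101/2 ≈ -50.500)
S = 8667/14443 (S = -24/(-39) + 17/(22*(-101/2)) = -24*(-1/39) + (17/22)*(-2/101) = 8/13 - 17/1111 = 8667/14443 ≈ 0.60008)
b(f) = -37553/14443 (b(f) = -2 - 1*8667/14443 = -2 - 8667/14443 = -37553/14443)
b(6 + l(-5)*u) + 43621 = -37553/14443 + 43621 = 629980550/14443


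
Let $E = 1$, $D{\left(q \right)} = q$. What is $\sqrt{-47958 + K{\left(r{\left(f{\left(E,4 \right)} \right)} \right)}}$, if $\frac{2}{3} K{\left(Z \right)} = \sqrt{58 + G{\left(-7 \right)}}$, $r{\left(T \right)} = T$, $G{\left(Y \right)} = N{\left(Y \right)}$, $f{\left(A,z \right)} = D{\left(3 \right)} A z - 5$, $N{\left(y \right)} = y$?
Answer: $\frac{\sqrt{-191832 + 6 \sqrt{51}}}{2} \approx 218.97 i$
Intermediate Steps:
$f{\left(A,z \right)} = -5 + 3 A z$ ($f{\left(A,z \right)} = 3 A z - 5 = -5 + 3 A z$)
$G{\left(Y \right)} = Y$
$K{\left(Z \right)} = \frac{3 \sqrt{51}}{2}$ ($K{\left(Z \right)} = \frac{3 \sqrt{58 - 7}}{2} = \frac{3 \sqrt{51}}{2}$)
$\sqrt{-47958 + K{\left(r{\left(f{\left(E,4 \right)} \right)} \right)}} = \sqrt{-47958 + \frac{3 \sqrt{51}}{2}}$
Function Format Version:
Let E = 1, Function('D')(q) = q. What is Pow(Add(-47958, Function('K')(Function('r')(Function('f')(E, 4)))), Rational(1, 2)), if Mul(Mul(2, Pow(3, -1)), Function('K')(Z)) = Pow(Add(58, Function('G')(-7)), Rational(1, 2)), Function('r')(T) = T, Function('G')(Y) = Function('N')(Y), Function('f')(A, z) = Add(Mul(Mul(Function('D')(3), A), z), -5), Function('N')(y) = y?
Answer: Mul(Rational(1, 2), Pow(Add(-191832, Mul(6, Pow(51, Rational(1, 2)))), Rational(1, 2))) ≈ Mul(218.97, I)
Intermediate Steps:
Function('f')(A, z) = Add(-5, Mul(3, A, z)) (Function('f')(A, z) = Add(Mul(Mul(3, A), z), -5) = Add(Mul(3, A, z), -5) = Add(-5, Mul(3, A, z)))
Function('G')(Y) = Y
Function('K')(Z) = Mul(Rational(3, 2), Pow(51, Rational(1, 2))) (Function('K')(Z) = Mul(Rational(3, 2), Pow(Add(58, -7), Rational(1, 2))) = Mul(Rational(3, 2), Pow(51, Rational(1, 2))))
Pow(Add(-47958, Function('K')(Function('r')(Function('f')(E, 4)))), Rational(1, 2)) = Pow(Add(-47958, Mul(Rational(3, 2), Pow(51, Rational(1, 2)))), Rational(1, 2))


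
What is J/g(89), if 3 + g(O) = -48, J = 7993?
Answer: -7993/51 ≈ -156.73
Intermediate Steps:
g(O) = -51 (g(O) = -3 - 48 = -51)
J/g(89) = 7993/(-51) = 7993*(-1/51) = -7993/51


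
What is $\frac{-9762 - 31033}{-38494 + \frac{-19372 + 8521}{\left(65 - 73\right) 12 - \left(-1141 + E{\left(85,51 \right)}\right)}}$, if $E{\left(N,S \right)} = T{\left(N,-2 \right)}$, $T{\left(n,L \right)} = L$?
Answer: $\frac{14237455}{13438023} \approx 1.0595$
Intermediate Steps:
$E{\left(N,S \right)} = -2$
$\frac{-9762 - 31033}{-38494 + \frac{-19372 + 8521}{\left(65 - 73\right) 12 - \left(-1141 + E{\left(85,51 \right)}\right)}} = \frac{-9762 - 31033}{-38494 + \frac{-19372 + 8521}{\left(65 - 73\right) 12 + \left(1141 - -2\right)}} = - \frac{40795}{-38494 - \frac{10851}{\left(-8\right) 12 + \left(1141 + 2\right)}} = - \frac{40795}{-38494 - \frac{10851}{-96 + 1143}} = - \frac{40795}{-38494 - \frac{10851}{1047}} = - \frac{40795}{-38494 - \frac{3617}{349}} = - \frac{40795}{- \frac{13438023}{349}} = \left(-40795\right) \left(- \frac{349}{13438023}\right) = \frac{14237455}{13438023}$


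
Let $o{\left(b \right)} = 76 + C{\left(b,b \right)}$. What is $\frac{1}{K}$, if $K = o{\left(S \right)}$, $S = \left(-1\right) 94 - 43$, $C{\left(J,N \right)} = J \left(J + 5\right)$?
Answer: $\frac{1}{18160} \approx 5.5066 \cdot 10^{-5}$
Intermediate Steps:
$C{\left(J,N \right)} = J \left(5 + J\right)$
$S = -137$ ($S = -94 - 43 = -137$)
$o{\left(b \right)} = 76 + b \left(5 + b\right)$
$K = 18160$ ($K = 76 - 137 \left(5 - 137\right) = 76 - -18084 = 76 + 18084 = 18160$)
$\frac{1}{K} = \frac{1}{18160}$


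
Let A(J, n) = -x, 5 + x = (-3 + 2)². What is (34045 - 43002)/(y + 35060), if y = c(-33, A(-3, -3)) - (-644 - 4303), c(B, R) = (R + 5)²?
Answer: -8957/40088 ≈ -0.22343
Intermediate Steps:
x = -4 (x = -5 + (-3 + 2)² = -5 + (-1)² = -5 + 1 = -4)
A(J, n) = 4 (A(J, n) = -1*(-4) = 4)
c(B, R) = (5 + R)²
y = 5028 (y = (5 + 4)² - (-644 - 4303) = 9² - 1*(-4947) = 81 + 4947 = 5028)
(34045 - 43002)/(y + 35060) = (34045 - 43002)/(5028 + 35060) = -8957/40088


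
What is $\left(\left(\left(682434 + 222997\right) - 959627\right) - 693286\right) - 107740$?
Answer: $-855222$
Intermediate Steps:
$\left(\left(\left(682434 + 222997\right) - 959627\right) - 693286\right) - 107740 = \left(\left(905431 - 959627\right) - 693286\right) - 107740 = \left(-54196 - 693286\right) - 107740 = -747482 - 107740 = -855222$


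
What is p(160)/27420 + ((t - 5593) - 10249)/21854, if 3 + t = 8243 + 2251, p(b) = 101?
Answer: -72258583/299618340 ≈ -0.24117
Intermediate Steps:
t = 10491 (t = -3 + (8243 + 2251) = -3 + 10494 = 10491)
p(160)/27420 + ((t - 5593) - 10249)/21854 = 101/27420 + ((10491 - 5593) - 10249)/21854 = 101*(1/27420) + (4898 - 10249)*(1/21854) = 101/27420 - 5351*1/21854 = 101/27420 - 5351/21854 = -72258583/299618340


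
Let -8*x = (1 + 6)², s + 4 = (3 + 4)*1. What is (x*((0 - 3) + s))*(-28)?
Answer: 0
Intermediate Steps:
s = 3 (s = -4 + (3 + 4)*1 = -4 + 7*1 = -4 + 7 = 3)
x = -49/8 (x = -(1 + 6)²/8 = -⅛*7² = -⅛*49 = -49/8 ≈ -6.1250)
(x*((0 - 3) + s))*(-28) = -49*((0 - 3) + 3)/8*(-28) = -49*(-3 + 3)/8*(-28) = -49/8*0*(-28) = 0*(-28) = 0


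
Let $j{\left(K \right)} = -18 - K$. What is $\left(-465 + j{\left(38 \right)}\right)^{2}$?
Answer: $271441$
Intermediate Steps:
$\left(-465 + j{\left(38 \right)}\right)^{2} = \left(-465 - 56\right)^{2} = \left(-521\right)^{2} = 271441$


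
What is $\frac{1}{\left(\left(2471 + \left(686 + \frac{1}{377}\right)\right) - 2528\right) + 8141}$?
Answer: $\frac{377}{3306291} \approx 0.00011403$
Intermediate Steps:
$\frac{1}{\left(\left(2471 + \left(686 + \frac{1}{377}\right)\right) - 2528\right) + 8141} = \frac{1}{\left(\left(2471 + \frac{258623}{377}\right) - 2528\right) + 8141} = \frac{1}{\left(\frac{1190190}{377} - 2528\right) + 8141} = \frac{1}{\frac{237134}{377} + 8141} = \frac{1}{\frac{3306291}{377}} = \frac{377}{3306291}$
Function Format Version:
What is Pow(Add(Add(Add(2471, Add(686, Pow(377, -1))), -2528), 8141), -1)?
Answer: Rational(377, 3306291) ≈ 0.00011403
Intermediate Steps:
Pow(Add(Add(Add(2471, Add(686, Pow(377, -1))), -2528), 8141), -1) = Pow(Add(Add(Add(2471, Add(686, Rational(1, 377))), -2528), 8141), -1) = Pow(Add(Add(Add(2471, Rational(258623, 377)), -2528), 8141), -1) = Pow(Add(Add(Rational(1190190, 377), -2528), 8141), -1) = Pow(Add(Rational(237134, 377), 8141), -1) = Pow(Rational(3306291, 377), -1) = Rational(377, 3306291)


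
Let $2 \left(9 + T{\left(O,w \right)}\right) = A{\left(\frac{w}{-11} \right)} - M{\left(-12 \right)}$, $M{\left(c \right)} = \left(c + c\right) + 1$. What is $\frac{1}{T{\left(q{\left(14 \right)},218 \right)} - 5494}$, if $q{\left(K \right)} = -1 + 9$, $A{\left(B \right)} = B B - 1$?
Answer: $- \frac{121}{640770} \approx -0.00018884$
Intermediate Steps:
$A{\left(B \right)} = -1 + B^{2}$ ($A{\left(B \right)} = B^{2} - 1 = -1 + B^{2}$)
$q{\left(K \right)} = 8$
$M{\left(c \right)} = 1 + 2 c$ ($M{\left(c \right)} = 2 c + 1 = 1 + 2 c$)
$T{\left(O,w \right)} = 2 + \frac{w^{2}}{242}$ ($T{\left(O,w \right)} = -9 + \frac{\left(-1 + \left(\frac{w}{-11}\right)^{2}\right) - \left(1 + 2 \left(-12\right)\right)}{2} = -9 + \frac{\left(-1 + \left(w \left(- \frac{1}{11}\right)\right)^{2}\right) - \left(1 - 24\right)}{2} = -9 + \frac{\left(-1 + \left(- \frac{w}{11}\right)^{2}\right) - -23}{2} = -9 + \frac{\left(-1 + \frac{w^{2}}{121}\right) + 23}{2} = -9 + \frac{22 + \frac{w^{2}}{121}}{2} = -9 + \left(11 + \frac{w^{2}}{242}\right) = 2 + \frac{w^{2}}{242}$)
$\frac{1}{T{\left(q{\left(14 \right)},218 \right)} - 5494} = \frac{1}{\left(2 + \frac{218^{2}}{242}\right) - 5494} = \frac{1}{\left(2 + \frac{1}{242} \cdot 47524\right) - 5494} = \frac{1}{\left(2 + \frac{23762}{121}\right) - 5494} = \frac{1}{\frac{24004}{121} - 5494} = \frac{1}{- \frac{640770}{121}} = - \frac{121}{640770}$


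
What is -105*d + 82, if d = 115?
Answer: -11993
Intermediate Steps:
-105*d + 82 = -105*115 + 82 = -12075 + 82 = -11993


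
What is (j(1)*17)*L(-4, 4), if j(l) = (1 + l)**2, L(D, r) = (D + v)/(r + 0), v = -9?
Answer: -221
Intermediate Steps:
L(D, r) = (-9 + D)/r (L(D, r) = (D - 9)/(r + 0) = (-9 + D)/r)
(j(1)*17)*L(-4, 4) = ((1 + 1)**2*17)*((-9 - 4)/4) = (2**2*17)*((1/4)*(-13)) = (4*17)*(-13/4) = 68*(-13/4) = -221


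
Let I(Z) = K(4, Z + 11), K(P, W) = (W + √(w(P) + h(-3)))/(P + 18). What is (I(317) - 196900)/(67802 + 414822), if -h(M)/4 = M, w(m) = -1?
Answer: -270717/663608 + √11/10617728 ≈ -0.40795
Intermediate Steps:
h(M) = -4*M
K(P, W) = (W + √11)/(18 + P) (K(P, W) = (W + √(-1 - 4*(-3)))/(P + 18) = (W + √(-1 + 12))/(18 + P) = (W + √11)/(18 + P))
I(Z) = ½ + Z/22 + √11/22 (I(Z) = ((Z + 11) + √11)/(18 + 4) = ((11 + Z) + √11)/22 = (11 + Z + √11)/22 = ½ + Z/22 + √11/22)
(I(317) - 196900)/(67802 + 414822) = ((½ + (1/22)*317 + √11/22) - 196900)/(67802 + 414822) = ((½ + 317/22 + √11/22) - 196900)/482624 = ((164/11 + √11/22) - 196900)*(1/482624) = (-2165736/11 + √11/22)*(1/482624) = -270717/663608 + √11/10617728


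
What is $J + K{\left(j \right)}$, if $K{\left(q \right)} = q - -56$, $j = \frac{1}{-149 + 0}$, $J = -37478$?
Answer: $- \frac{5575879}{149} \approx -37422.0$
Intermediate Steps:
$j = - \frac{1}{149}$ ($j = \frac{1}{-149} = - \frac{1}{149} \approx -0.0067114$)
$K{\left(q \right)} = 56 + q$ ($K{\left(q \right)} = q + 56 = 56 + q$)
$J + K{\left(j \right)} = -37478 + \left(56 - \frac{1}{149}\right) = -37478 + \frac{8343}{149} = - \frac{5575879}{149}$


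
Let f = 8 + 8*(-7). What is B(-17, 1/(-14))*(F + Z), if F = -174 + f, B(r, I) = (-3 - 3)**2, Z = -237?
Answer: -16524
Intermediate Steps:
B(r, I) = 36 (B(r, I) = (-6)**2 = 36)
f = -48 (f = 8 - 56 = -48)
F = -222 (F = -174 - 48 = -222)
B(-17, 1/(-14))*(F + Z) = 36*(-222 - 237) = 36*(-459) = -16524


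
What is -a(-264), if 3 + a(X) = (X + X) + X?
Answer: 795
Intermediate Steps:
a(X) = -3 + 3*X (a(X) = -3 + ((X + X) + X) = -3 + (2*X + X) = -3 + 3*X)
-a(-264) = -(-3 + 3*(-264)) = -(-3 - 792) = -1*(-795) = 795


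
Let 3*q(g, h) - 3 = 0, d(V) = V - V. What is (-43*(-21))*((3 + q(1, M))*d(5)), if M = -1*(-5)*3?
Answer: 0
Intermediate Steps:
d(V) = 0
M = 15 (M = 5*3 = 15)
q(g, h) = 1 (q(g, h) = 1 + (1/3)*0 = 1 + 0 = 1)
(-43*(-21))*((3 + q(1, M))*d(5)) = (-43*(-21))*((3 + 1)*0) = 903*(4*0) = 903*0 = 0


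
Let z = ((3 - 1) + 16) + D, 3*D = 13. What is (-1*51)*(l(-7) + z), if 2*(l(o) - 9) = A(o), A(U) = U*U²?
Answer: 14297/2 ≈ 7148.5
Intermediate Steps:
D = 13/3 (D = (⅓)*13 = 13/3 ≈ 4.3333)
A(U) = U³
l(o) = 9 + o³/2
z = 67/3 (z = ((3 - 1) + 16) + 13/3 = (2 + 16) + 13/3 = 18 + 13/3 = 67/3 ≈ 22.333)
(-1*51)*(l(-7) + z) = (-1*51)*((9 + (½)*(-7)³) + 67/3) = -51*((9 + (½)*(-343)) + 67/3) = -51*((9 - 343/2) + 67/3) = -51*(-325/2 + 67/3) = -51*(-841/6) = 14297/2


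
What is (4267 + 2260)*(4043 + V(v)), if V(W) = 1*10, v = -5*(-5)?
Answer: 26453931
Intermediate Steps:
v = 25
V(W) = 10
(4267 + 2260)*(4043 + V(v)) = (4267 + 2260)*(4043 + 10) = 6527*4053 = 26453931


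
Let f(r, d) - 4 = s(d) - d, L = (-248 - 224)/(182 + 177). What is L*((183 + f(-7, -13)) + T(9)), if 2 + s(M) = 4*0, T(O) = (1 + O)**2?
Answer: -140656/359 ≈ -391.80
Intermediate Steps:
L = -472/359 ≈ -1.3148
s(M) = -2 (s(M) = -2 + 4*0 = -2 + 0 = -2)
f(r, d) = 2 - d (f(r, d) = 4 + (-2 - d) = 2 - d)
L*((183 + f(-7, -13)) + T(9)) = -472*((183 + (2 - 1*(-13))) + (1 + 9)**2)/359 = -472*((183 + (2 + 13)) + 10**2)/359 = -472*((183 + 15) + 100)/359 = -472*(198 + 100)/359 = -472/359*298 = -140656/359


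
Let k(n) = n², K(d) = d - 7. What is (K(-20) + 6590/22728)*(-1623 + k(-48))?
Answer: -68901991/3788 ≈ -18190.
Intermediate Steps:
K(d) = -7 + d
(K(-20) + 6590/22728)*(-1623 + k(-48)) = ((-7 - 20) + 6590/22728)*(-1623 + (-48)²) = (-27 + 6590*(1/22728))*(-1623 + 2304) = (-27 + 3295/11364)*681 = -303533/11364*681 = -68901991/3788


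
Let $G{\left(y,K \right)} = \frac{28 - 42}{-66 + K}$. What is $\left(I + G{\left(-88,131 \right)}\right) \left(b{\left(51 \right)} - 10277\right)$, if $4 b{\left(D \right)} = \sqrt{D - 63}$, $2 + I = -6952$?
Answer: $\frac{4645450648}{65} - \frac{226012 i \sqrt{3}}{65} \approx 7.1468 \cdot 10^{7} - 6022.5 i$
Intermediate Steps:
$I = -6954$ ($I = -2 - 6952 = -6954$)
$G{\left(y,K \right)} = - \frac{14}{-66 + K}$
$b{\left(D \right)} = \frac{\sqrt{-63 + D}}{4}$ ($b{\left(D \right)} = \frac{\sqrt{D - 63}}{4} = \frac{\sqrt{-63 + D}}{4}$)
$\left(I + G{\left(-88,131 \right)}\right) \left(b{\left(51 \right)} - 10277\right) = \left(-6954 - \frac{14}{-66 + 131}\right) \left(\frac{\sqrt{-63 + 51}}{4} - 10277\right) = \left(-6954 - \frac{14}{65}\right) \left(\frac{\sqrt{-12}}{4} - 10277\right) = \left(-6954 - \frac{14}{65}\right) \left(\frac{2 i \sqrt{3}}{4} - 10277\right) = \left(-6954 - \frac{14}{65}\right) \left(\frac{i \sqrt{3}}{2} - 10277\right) = - \frac{452024 \left(-10277 + \frac{i \sqrt{3}}{2}\right)}{65} = \frac{4645450648}{65} - \frac{226012 i \sqrt{3}}{65}$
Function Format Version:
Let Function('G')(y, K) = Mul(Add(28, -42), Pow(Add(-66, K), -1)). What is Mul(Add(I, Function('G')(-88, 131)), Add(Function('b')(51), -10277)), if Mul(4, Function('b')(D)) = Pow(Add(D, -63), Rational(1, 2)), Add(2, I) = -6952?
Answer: Add(Rational(4645450648, 65), Mul(Rational(-226012, 65), I, Pow(3, Rational(1, 2)))) ≈ Add(7.1468e+7, Mul(-6022.5, I))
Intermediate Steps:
I = -6954 (I = Add(-2, -6952) = -6954)
Function('G')(y, K) = Mul(-14, Pow(Add(-66, K), -1))
Function('b')(D) = Mul(Rational(1, 4), Pow(Add(-63, D), Rational(1, 2))) (Function('b')(D) = Mul(Rational(1, 4), Pow(Add(D, -63), Rational(1, 2))) = Mul(Rational(1, 4), Pow(Add(-63, D), Rational(1, 2))))
Mul(Add(I, Function('G')(-88, 131)), Add(Function('b')(51), -10277)) = Mul(Add(-6954, Mul(-14, Pow(Add(-66, 131), -1))), Add(Mul(Rational(1, 4), Pow(Add(-63, 51), Rational(1, 2))), -10277)) = Mul(Add(-6954, Mul(-14, Pow(65, -1))), Add(Mul(Rational(1, 4), Pow(-12, Rational(1, 2))), -10277)) = Mul(Add(-6954, Mul(-14, Rational(1, 65))), Add(Mul(Rational(1, 4), Mul(2, I, Pow(3, Rational(1, 2)))), -10277)) = Mul(Add(-6954, Rational(-14, 65)), Add(Mul(Rational(1, 2), I, Pow(3, Rational(1, 2))), -10277)) = Mul(Rational(-452024, 65), Add(-10277, Mul(Rational(1, 2), I, Pow(3, Rational(1, 2))))) = Add(Rational(4645450648, 65), Mul(Rational(-226012, 65), I, Pow(3, Rational(1, 2))))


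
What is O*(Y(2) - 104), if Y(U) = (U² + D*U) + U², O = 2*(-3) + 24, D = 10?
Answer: -1368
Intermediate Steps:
O = 18 (O = -6 + 24 = 18)
Y(U) = 2*U² + 10*U (Y(U) = (U² + 10*U) + U² = 2*U² + 10*U)
O*(Y(2) - 104) = 18*(2*2*(5 + 2) - 104) = 18*(2*2*7 - 104) = 18*(28 - 104) = 18*(-76) = -1368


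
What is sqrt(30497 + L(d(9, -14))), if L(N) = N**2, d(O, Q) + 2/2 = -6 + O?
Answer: 3*sqrt(3389) ≈ 174.65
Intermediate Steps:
d(O, Q) = -7 + O (d(O, Q) = -1 + (-6 + O) = -7 + O)
sqrt(30497 + L(d(9, -14))) = sqrt(30497 + (-7 + 9)**2) = sqrt(30497 + 2**2) = sqrt(30497 + 4) = sqrt(30501) = 3*sqrt(3389)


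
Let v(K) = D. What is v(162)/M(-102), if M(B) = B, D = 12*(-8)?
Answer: 16/17 ≈ 0.94118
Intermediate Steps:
D = -96
v(K) = -96
v(162)/M(-102) = -96/(-102) = -96*(-1/102) = 16/17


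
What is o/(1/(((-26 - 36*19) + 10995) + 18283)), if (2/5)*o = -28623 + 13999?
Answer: -1044446080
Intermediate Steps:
o = -36560 (o = 5*(-28623 + 13999)/2 = (5/2)*(-14624) = -36560)
o/(1/(((-26 - 36*19) + 10995) + 18283)) = -(1070403680 + 36560*(-26 - 36*19)) = -(1070403680 + 36560*(-26 - 684)) = -36560/(1/((-710 + 10995) + 18283)) = -36560/(1/(10285 + 18283)) = -36560/(1/28568) = -36560/1/28568 = -36560*28568 = -1044446080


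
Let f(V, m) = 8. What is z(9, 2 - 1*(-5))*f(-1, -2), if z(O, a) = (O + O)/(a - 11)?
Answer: -36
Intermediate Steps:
z(O, a) = 2*O/(-11 + a) (z(O, a) = (2*O)/(-11 + a) = 2*O/(-11 + a))
z(9, 2 - 1*(-5))*f(-1, -2) = (2*9/(-11 + (2 - 1*(-5))))*8 = (2*9/(-11 + (2 + 5)))*8 = (2*9/(-11 + 7))*8 = (2*9/(-4))*8 = (2*9*(-¼))*8 = -9/2*8 = -36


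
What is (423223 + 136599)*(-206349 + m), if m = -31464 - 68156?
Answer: -171288177518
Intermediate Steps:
m = -99620
(423223 + 136599)*(-206349 + m) = (423223 + 136599)*(-206349 - 99620) = 559822*(-305969) = -171288177518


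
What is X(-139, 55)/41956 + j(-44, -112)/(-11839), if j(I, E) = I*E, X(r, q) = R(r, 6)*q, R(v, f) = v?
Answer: -297268323/496717084 ≈ -0.59847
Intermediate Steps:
X(r, q) = q*r (X(r, q) = r*q = q*r)
j(I, E) = E*I
X(-139, 55)/41956 + j(-44, -112)/(-11839) = (55*(-139))/41956 - 112*(-44)/(-11839) = -7645*1/41956 + 4928*(-1/11839) = -7645/41956 - 4928/11839 = -297268323/496717084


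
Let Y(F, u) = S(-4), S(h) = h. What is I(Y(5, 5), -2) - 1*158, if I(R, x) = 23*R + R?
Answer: -254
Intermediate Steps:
Y(F, u) = -4
I(R, x) = 24*R
I(Y(5, 5), -2) - 1*158 = 24*(-4) - 1*158 = -96 - 158 = -254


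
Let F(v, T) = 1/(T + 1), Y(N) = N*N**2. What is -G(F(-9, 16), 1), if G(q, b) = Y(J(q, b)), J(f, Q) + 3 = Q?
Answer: 8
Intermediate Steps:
J(f, Q) = -3 + Q
Y(N) = N**3
F(v, T) = 1/(1 + T)
G(q, b) = (-3 + b)**3
-G(F(-9, 16), 1) = -(-3 + 1)**3 = -1*(-2)**3 = -1*(-8) = 8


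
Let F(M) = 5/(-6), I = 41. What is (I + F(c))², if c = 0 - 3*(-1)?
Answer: 58081/36 ≈ 1613.4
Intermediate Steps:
c = 3 (c = 0 + 3 = 3)
F(M) = -⅚ (F(M) = 5*(-⅙) = -⅚)
(I + F(c))² = (41 - ⅚)² = (241/6)² = 58081/36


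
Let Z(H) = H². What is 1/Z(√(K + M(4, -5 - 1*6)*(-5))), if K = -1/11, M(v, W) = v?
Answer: -11/221 ≈ -0.049774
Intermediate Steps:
K = -1/11 (K = -1*1/11 = -1/11 ≈ -0.090909)
1/Z(√(K + M(4, -5 - 1*6)*(-5))) = 1/((√(-1/11 + 4*(-5)))²) = 1/((√(-1/11 - 20))²) = 1/((√(-221/11))²) = 1/((I*√2431/11)²) = 1/(-221/11) = -11/221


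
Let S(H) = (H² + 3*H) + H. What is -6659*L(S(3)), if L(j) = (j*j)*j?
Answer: -61668999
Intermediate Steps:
S(H) = H² + 4*H
L(j) = j³ (L(j) = j²*j = j³)
-6659*L(S(3)) = -6659*27*(4 + 3)³ = -6659*(3*7)³ = -6659*21³ = -6659*9261 = -61668999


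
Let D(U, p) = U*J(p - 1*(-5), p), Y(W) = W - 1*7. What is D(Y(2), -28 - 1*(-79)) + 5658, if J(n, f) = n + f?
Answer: 5123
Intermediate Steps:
Y(W) = -7 + W (Y(W) = W - 7 = -7 + W)
J(n, f) = f + n
D(U, p) = U*(5 + 2*p) (D(U, p) = U*(p + (p - 1*(-5))) = U*(p + (p + 5)) = U*(p + (5 + p)) = U*(5 + 2*p))
D(Y(2), -28 - 1*(-79)) + 5658 = (-7 + 2)*(5 + 2*(-28 - 1*(-79))) + 5658 = -5*(5 + 2*(-28 + 79)) + 5658 = -5*(5 + 2*51) + 5658 = -5*(5 + 102) + 5658 = -5*107 + 5658 = -535 + 5658 = 5123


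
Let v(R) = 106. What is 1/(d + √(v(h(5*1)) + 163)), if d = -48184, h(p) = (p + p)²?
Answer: -48184/2321697587 - √269/2321697587 ≈ -2.0761e-5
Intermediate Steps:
h(p) = 4*p² (h(p) = (2*p)² = 4*p²)
1/(d + √(v(h(5*1)) + 163)) = 1/(-48184 + √(106 + 163)) = 1/(-48184 + √269)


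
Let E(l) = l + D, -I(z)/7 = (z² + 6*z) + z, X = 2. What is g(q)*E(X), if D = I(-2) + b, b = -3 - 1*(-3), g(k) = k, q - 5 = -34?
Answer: -2088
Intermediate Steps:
q = -29 (q = 5 - 34 = -29)
b = 0 (b = -3 + 3 = 0)
I(z) = -49*z - 7*z² (I(z) = -7*((z² + 6*z) + z) = -7*(z² + 7*z) = -49*z - 7*z²)
D = 70 (D = -7*(-2)*(7 - 2) + 0 = -7*(-2)*5 + 0 = 70 + 0 = 70)
E(l) = 70 + l (E(l) = l + 70 = 70 + l)
g(q)*E(X) = -29*(70 + 2) = -29*72 = -2088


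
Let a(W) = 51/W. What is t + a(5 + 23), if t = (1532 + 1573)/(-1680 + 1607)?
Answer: -83217/2044 ≈ -40.713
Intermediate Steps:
t = -3105/73 (t = 3105/(-73) = 3105*(-1/73) = -3105/73 ≈ -42.534)
t + a(5 + 23) = -3105/73 + 51/(5 + 23) = -3105/73 + 51/28 = -83217/2044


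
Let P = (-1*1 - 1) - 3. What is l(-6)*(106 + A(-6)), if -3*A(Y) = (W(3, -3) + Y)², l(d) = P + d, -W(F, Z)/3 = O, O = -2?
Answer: -1166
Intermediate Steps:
P = -5 (P = (-1 - 1) - 3 = -2 - 3 = -5)
W(F, Z) = 6 (W(F, Z) = -3*(-2) = 6)
l(d) = -5 + d
A(Y) = -(6 + Y)²/3
l(-6)*(106 + A(-6)) = (-5 - 6)*(106 - (6 - 6)²/3) = -11*(106 - ⅓*0²) = -11*(106 - ⅓*0) = -11*(106 + 0) = -11*106 = -1166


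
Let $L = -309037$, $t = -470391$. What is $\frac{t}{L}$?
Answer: $\frac{470391}{309037} \approx 1.5221$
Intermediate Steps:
$\frac{t}{L} = - \frac{470391}{-309037} = \left(-470391\right) \left(- \frac{1}{309037}\right) = \frac{470391}{309037}$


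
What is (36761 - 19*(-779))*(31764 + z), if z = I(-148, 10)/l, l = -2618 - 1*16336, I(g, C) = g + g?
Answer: 15521583873712/9477 ≈ 1.6378e+9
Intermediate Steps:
I(g, C) = 2*g
l = -18954 (l = -2618 - 16336 = -18954)
z = 148/9477 (z = (2*(-148))/(-18954) = -296*(-1/18954) = 148/9477 ≈ 0.015617)
(36761 - 19*(-779))*(31764 + z) = (36761 - 19*(-779))*(31764 + 148/9477) = (36761 + 14801)*(301027576/9477) = 51562*(301027576/9477) = 15521583873712/9477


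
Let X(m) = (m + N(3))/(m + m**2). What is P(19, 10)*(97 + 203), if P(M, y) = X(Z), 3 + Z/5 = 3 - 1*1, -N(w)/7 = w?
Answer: -390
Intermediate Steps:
N(w) = -7*w
Z = -5 (Z = -15 + 5*(3 - 1*1) = -15 + 5*(3 - 1) = -15 + 5*2 = -15 + 10 = -5)
X(m) = (-21 + m)/(m + m**2) (X(m) = (m - 7*3)/(m + m**2) = (m - 21)/(m + m**2) = (-21 + m)/(m + m**2))
P(M, y) = -13/10 (P(M, y) = (-21 - 5)/((-5)*(1 - 5)) = -1/5*(-26)/(-4) = -1/5*(-1/4)*(-26) = -13/10)
P(19, 10)*(97 + 203) = -13*(97 + 203)/10 = -13/10*300 = -390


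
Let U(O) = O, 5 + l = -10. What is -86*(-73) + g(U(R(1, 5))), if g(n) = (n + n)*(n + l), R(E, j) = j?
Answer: 6178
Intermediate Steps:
l = -15 (l = -5 - 10 = -15)
g(n) = 2*n*(-15 + n) (g(n) = (n + n)*(n - 15) = (2*n)*(-15 + n) = 2*n*(-15 + n))
-86*(-73) + g(U(R(1, 5))) = -86*(-73) + 2*5*(-15 + 5) = 6278 + 2*5*(-10) = 6278 - 100 = 6178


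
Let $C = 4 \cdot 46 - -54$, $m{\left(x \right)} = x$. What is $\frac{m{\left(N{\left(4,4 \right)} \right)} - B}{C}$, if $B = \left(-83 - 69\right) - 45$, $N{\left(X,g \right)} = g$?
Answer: $\frac{201}{238} \approx 0.84454$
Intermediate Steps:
$B = -197$ ($B = -152 - 45 = -197$)
$C = 238$ ($C = 184 + 54 = 238$)
$\frac{m{\left(N{\left(4,4 \right)} \right)} - B}{C} = \frac{4 - -197}{238} = \left(4 + 197\right) \frac{1}{238} = 201 \cdot \frac{1}{238} = \frac{201}{238}$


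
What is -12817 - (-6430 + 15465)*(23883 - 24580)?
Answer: 6284578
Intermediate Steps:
-12817 - (-6430 + 15465)*(23883 - 24580) = -12817 - 9035*(-697) = -12817 - 1*(-6297395) = -12817 + 6297395 = 6284578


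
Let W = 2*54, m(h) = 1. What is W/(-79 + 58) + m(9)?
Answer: -29/7 ≈ -4.1429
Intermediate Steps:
W = 108
W/(-79 + 58) + m(9) = 108/(-79 + 58) + 1 = 108/(-21) + 1 = 108*(-1/21) + 1 = -36/7 + 1 = -29/7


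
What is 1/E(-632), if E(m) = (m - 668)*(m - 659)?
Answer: 1/1678300 ≈ 5.9584e-7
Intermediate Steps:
E(m) = (-668 + m)*(-659 + m)
1/E(-632) = 1/(440212 + (-632)**2 - 1327*(-632)) = 1/(440212 + 399424 + 838664) = 1/1678300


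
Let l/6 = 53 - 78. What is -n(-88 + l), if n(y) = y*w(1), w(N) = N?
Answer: 238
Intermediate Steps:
l = -150 (l = 6*(53 - 78) = 6*(-25) = -150)
n(y) = y (n(y) = y*1 = y)
-n(-88 + l) = -(-88 - 150) = -1*(-238) = 238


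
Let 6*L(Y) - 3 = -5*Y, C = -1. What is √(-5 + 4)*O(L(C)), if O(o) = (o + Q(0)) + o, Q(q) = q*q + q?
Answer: 8*I/3 ≈ 2.6667*I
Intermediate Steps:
Q(q) = q + q² (Q(q) = q² + q = q + q²)
L(Y) = ½ - 5*Y/6 (L(Y) = ½ + (-5*Y)/6 = ½ - 5*Y/6)
O(o) = 2*o (O(o) = (o + 0*(1 + 0)) + o = (o + 0*1) + o = (o + 0) + o = o + o = 2*o)
√(-5 + 4)*O(L(C)) = √(-5 + 4)*(2*(½ - ⅚*(-1))) = √(-1)*(2*(½ + ⅚)) = I*(2*(4/3)) = I*(8/3) = 8*I/3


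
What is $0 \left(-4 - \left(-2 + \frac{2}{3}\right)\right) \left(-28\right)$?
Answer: $0$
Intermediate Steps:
$0 \left(-4 - \left(-2 + \frac{2}{3}\right)\right) \left(-28\right) = 0 \left(-4 - - \frac{4}{3}\right) \left(-28\right) = 0 \left(-4 + \left(- \frac{2}{3} + 2\right)\right) \left(-28\right) = 0 \left(-4 + \frac{4}{3}\right) \left(-28\right) = 0 \left(- \frac{8}{3}\right) \left(-28\right) = 0 \left(-28\right) = 0$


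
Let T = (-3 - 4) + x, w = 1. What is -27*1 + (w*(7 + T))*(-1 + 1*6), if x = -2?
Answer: -37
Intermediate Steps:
T = -9 (T = (-3 - 4) - 2 = -7 - 2 = -9)
-27*1 + (w*(7 + T))*(-1 + 1*6) = -27*1 + (1*(7 - 9))*(-1 + 1*6) = -27 + (1*(-2))*(-1 + 6) = -27 - 2*5 = -27 - 10 = -37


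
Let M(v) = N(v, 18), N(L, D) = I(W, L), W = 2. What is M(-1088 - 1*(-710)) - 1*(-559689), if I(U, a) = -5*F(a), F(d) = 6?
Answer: 559659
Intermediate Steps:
I(U, a) = -30 (I(U, a) = -5*6 = -30)
N(L, D) = -30
M(v) = -30
M(-1088 - 1*(-710)) - 1*(-559689) = -30 - 1*(-559689) = -30 + 559689 = 559659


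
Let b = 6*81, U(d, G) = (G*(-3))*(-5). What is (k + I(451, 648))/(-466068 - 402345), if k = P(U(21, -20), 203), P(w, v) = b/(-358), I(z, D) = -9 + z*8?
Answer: -643978/155445927 ≈ -0.0041428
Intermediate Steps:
U(d, G) = 15*G (U(d, G) = -3*G*(-5) = 15*G)
b = 486
I(z, D) = -9 + 8*z
P(w, v) = -243/179 (P(w, v) = 486/(-358) = 486*(-1/358) = -243/179)
k = -243/179 ≈ -1.3575
(k + I(451, 648))/(-466068 - 402345) = (-243/179 + (-9 + 8*451))/(-466068 - 402345) = (-243/179 + (-9 + 3608))/(-868413) = (-243/179 + 3599)*(-1/868413) = (643978/179)*(-1/868413) = -643978/155445927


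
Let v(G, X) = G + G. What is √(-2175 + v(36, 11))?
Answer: I*√2103 ≈ 45.858*I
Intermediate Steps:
v(G, X) = 2*G
√(-2175 + v(36, 11)) = √(-2175 + 2*36) = √(-2175 + 72) = √(-2103) = I*√2103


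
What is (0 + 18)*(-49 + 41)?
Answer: -144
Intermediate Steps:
(0 + 18)*(-49 + 41) = 18*(-8) = -144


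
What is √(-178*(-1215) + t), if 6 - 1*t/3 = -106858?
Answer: √536862 ≈ 732.71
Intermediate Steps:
t = 320592 (t = 18 - 3*(-106858) = 18 + 320574 = 320592)
√(-178*(-1215) + t) = √(-178*(-1215) + 320592) = √(216270 + 320592) = √536862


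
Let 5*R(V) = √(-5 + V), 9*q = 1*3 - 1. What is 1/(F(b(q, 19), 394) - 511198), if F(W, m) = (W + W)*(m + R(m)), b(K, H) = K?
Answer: -517410675/264408697877338 - 45*√389/132204348938669 ≈ -1.9569e-6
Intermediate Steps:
q = 2/9 (q = (1*3 - 1)/9 = (3 - 1)/9 = (⅑)*2 = 2/9 ≈ 0.22222)
R(V) = √(-5 + V)/5
F(W, m) = 2*W*(m + √(-5 + m)/5) (F(W, m) = (W + W)*(m + √(-5 + m)/5) = (2*W)*(m + √(-5 + m)/5) = 2*W*(m + √(-5 + m)/5))
1/(F(b(q, 19), 394) - 511198) = 1/((⅖)*(2/9)*(√(-5 + 394) + 5*394) - 511198) = 1/((⅖)*(2/9)*(√389 + 1970) - 511198) = 1/((⅖)*(2/9)*(1970 + √389) - 511198) = 1/((1576/9 + 4*√389/45) - 511198) = 1/(-4599206/9 + 4*√389/45)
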